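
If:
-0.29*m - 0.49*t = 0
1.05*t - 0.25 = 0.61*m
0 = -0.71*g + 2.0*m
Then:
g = -0.57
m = -0.20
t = 0.12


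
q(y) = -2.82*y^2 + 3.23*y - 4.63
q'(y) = 3.23 - 5.64*y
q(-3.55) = -51.64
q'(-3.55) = 23.25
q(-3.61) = -53.04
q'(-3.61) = 23.59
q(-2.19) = -25.23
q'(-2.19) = 15.58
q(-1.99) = -22.23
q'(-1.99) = 14.45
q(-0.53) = -7.13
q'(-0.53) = 6.22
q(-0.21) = -5.43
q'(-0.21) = 4.41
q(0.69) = -3.74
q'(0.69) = -0.66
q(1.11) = -4.52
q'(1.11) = -3.03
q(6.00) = -86.77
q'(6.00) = -30.61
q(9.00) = -203.98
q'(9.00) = -47.53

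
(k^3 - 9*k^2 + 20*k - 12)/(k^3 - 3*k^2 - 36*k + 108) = (k^2 - 3*k + 2)/(k^2 + 3*k - 18)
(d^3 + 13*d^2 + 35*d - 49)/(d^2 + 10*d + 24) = (d^3 + 13*d^2 + 35*d - 49)/(d^2 + 10*d + 24)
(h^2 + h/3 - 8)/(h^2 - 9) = (h - 8/3)/(h - 3)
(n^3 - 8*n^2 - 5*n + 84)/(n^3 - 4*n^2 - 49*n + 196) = (n + 3)/(n + 7)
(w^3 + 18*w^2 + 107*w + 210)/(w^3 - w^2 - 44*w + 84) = (w^2 + 11*w + 30)/(w^2 - 8*w + 12)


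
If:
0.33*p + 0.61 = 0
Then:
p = -1.85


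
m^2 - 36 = (m - 6)*(m + 6)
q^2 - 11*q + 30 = (q - 6)*(q - 5)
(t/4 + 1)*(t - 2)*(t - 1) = t^3/4 + t^2/4 - 5*t/2 + 2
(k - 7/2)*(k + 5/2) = k^2 - k - 35/4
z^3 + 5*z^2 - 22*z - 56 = (z - 4)*(z + 2)*(z + 7)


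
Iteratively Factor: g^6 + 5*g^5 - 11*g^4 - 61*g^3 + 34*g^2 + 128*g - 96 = (g + 4)*(g^5 + g^4 - 15*g^3 - g^2 + 38*g - 24) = (g + 2)*(g + 4)*(g^4 - g^3 - 13*g^2 + 25*g - 12) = (g - 3)*(g + 2)*(g + 4)*(g^3 + 2*g^2 - 7*g + 4) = (g - 3)*(g - 1)*(g + 2)*(g + 4)*(g^2 + 3*g - 4) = (g - 3)*(g - 1)^2*(g + 2)*(g + 4)*(g + 4)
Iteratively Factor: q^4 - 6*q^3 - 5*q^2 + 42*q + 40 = (q - 4)*(q^3 - 2*q^2 - 13*q - 10) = (q - 4)*(q + 1)*(q^2 - 3*q - 10) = (q - 4)*(q + 1)*(q + 2)*(q - 5)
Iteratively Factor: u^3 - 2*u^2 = (u)*(u^2 - 2*u) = u*(u - 2)*(u)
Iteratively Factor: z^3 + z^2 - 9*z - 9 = (z + 1)*(z^2 - 9) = (z + 1)*(z + 3)*(z - 3)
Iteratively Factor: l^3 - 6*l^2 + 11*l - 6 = (l - 2)*(l^2 - 4*l + 3) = (l - 2)*(l - 1)*(l - 3)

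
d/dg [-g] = -1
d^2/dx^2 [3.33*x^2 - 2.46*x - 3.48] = 6.66000000000000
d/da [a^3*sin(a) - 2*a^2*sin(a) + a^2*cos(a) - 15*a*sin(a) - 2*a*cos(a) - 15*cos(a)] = a^3*cos(a) - 2*sqrt(2)*a^2*cos(a + pi/4) - 2*a*sin(a) - 13*a*cos(a) - 2*cos(a)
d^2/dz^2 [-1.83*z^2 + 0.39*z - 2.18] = -3.66000000000000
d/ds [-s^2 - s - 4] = -2*s - 1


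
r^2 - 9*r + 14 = (r - 7)*(r - 2)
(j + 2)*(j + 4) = j^2 + 6*j + 8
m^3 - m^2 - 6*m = m*(m - 3)*(m + 2)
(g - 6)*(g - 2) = g^2 - 8*g + 12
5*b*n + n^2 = n*(5*b + n)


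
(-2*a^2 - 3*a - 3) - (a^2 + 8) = -3*a^2 - 3*a - 11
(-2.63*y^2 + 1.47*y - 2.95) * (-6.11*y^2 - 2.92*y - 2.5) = 16.0693*y^4 - 1.3021*y^3 + 20.3071*y^2 + 4.939*y + 7.375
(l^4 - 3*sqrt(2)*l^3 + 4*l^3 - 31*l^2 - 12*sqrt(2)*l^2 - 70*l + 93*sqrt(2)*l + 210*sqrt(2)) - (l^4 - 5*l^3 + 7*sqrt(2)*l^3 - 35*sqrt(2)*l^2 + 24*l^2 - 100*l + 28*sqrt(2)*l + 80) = -10*sqrt(2)*l^3 + 9*l^3 - 55*l^2 + 23*sqrt(2)*l^2 + 30*l + 65*sqrt(2)*l - 80 + 210*sqrt(2)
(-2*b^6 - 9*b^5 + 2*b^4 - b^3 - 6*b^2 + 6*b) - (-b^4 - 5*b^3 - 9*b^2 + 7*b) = -2*b^6 - 9*b^5 + 3*b^4 + 4*b^3 + 3*b^2 - b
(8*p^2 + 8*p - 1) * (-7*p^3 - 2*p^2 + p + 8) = -56*p^5 - 72*p^4 - p^3 + 74*p^2 + 63*p - 8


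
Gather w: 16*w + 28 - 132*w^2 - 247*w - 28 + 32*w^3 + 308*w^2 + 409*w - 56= 32*w^3 + 176*w^2 + 178*w - 56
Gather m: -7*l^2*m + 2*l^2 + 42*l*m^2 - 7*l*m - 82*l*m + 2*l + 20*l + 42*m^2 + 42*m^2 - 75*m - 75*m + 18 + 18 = 2*l^2 + 22*l + m^2*(42*l + 84) + m*(-7*l^2 - 89*l - 150) + 36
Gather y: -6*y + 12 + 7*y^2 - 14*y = 7*y^2 - 20*y + 12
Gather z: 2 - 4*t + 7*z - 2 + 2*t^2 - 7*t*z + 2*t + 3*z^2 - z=2*t^2 - 2*t + 3*z^2 + z*(6 - 7*t)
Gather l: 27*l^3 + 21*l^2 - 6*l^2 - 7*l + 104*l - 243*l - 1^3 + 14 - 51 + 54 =27*l^3 + 15*l^2 - 146*l + 16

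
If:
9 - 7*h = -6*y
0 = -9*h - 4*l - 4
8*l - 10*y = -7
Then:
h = 42/89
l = -367/178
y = -169/178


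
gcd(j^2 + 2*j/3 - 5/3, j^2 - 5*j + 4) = j - 1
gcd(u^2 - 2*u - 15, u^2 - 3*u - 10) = u - 5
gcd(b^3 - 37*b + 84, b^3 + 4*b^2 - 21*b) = b^2 + 4*b - 21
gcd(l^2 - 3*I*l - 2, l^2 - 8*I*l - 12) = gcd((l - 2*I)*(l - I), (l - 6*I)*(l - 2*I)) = l - 2*I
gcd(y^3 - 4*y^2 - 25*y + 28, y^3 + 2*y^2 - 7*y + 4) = y^2 + 3*y - 4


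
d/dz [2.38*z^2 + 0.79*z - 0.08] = 4.76*z + 0.79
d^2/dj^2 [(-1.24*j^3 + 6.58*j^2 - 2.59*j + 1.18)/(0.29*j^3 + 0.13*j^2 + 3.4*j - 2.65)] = (2.22044604925031e-16*j^7 + 1.200252*j^6 + 6.028926*j^5 - 49.757562*j^4 + 41.186054*j^3 + 63.850812*j^2 - 49.03059*j + 73.83892)/(0.024389*j^9 + 0.032799*j^8 + 0.872523*j^7 + 0.102682*j^6 + 9.63015*j^5 - 11.303355*j^4 + 38.385775*j^3 - 89.163225*j^2 + 71.6295*j - 18.609625)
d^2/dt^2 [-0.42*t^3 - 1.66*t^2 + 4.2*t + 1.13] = -2.52*t - 3.32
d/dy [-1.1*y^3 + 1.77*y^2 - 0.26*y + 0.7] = -3.3*y^2 + 3.54*y - 0.26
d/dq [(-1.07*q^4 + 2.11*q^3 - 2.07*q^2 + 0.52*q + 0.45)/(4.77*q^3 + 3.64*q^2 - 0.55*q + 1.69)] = (-5.1039*q^6 - 7.7896*q^5 + 19.3198*q^4 - 14.515*q^3 + 3.5039*q^2 - 10.2726*q + 1.1263)/(22.7529*q^6 + 34.7256*q^5 + 8.0026*q^4 + 12.1186*q^3 + 12.6057*q^2 - 1.859*q + 2.8561)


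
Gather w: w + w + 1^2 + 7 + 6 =2*w + 14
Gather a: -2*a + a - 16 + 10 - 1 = -a - 7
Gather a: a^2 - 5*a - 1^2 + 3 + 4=a^2 - 5*a + 6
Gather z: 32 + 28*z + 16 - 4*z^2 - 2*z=-4*z^2 + 26*z + 48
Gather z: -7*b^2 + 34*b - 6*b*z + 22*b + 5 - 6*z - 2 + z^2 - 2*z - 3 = -7*b^2 + 56*b + z^2 + z*(-6*b - 8)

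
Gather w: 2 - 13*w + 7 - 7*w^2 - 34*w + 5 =-7*w^2 - 47*w + 14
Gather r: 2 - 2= 0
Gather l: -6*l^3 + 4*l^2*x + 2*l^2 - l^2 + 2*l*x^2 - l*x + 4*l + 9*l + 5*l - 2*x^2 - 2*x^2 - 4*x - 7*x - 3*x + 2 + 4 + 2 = -6*l^3 + l^2*(4*x + 1) + l*(2*x^2 - x + 18) - 4*x^2 - 14*x + 8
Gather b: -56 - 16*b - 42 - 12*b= -28*b - 98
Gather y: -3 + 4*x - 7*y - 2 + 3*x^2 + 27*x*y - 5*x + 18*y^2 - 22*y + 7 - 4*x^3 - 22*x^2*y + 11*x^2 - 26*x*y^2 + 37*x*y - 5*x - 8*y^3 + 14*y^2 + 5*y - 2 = -4*x^3 + 14*x^2 - 6*x - 8*y^3 + y^2*(32 - 26*x) + y*(-22*x^2 + 64*x - 24)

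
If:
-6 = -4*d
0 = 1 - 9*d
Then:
No Solution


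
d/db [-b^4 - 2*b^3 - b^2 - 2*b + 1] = -4*b^3 - 6*b^2 - 2*b - 2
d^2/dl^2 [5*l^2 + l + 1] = 10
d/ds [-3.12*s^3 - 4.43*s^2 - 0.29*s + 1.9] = -9.36*s^2 - 8.86*s - 0.29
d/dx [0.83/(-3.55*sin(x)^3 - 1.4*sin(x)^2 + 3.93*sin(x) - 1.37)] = (8.8395*sin(x)^2 + 2.324*sin(x) - 3.2619)*cos(x)/(3.55*sin(x)^3 + 1.4*sin(x)^2 - 3.93*sin(x) + 1.37)^2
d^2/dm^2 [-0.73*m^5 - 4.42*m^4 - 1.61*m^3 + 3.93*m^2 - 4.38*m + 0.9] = -14.6*m^3 - 53.04*m^2 - 9.66*m + 7.86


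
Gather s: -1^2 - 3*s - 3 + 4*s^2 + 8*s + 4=4*s^2 + 5*s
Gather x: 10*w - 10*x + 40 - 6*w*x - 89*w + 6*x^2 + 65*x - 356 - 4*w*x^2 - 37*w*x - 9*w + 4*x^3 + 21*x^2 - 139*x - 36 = -88*w + 4*x^3 + x^2*(27 - 4*w) + x*(-43*w - 84) - 352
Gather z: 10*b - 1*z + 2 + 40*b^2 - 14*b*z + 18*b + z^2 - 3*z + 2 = 40*b^2 + 28*b + z^2 + z*(-14*b - 4) + 4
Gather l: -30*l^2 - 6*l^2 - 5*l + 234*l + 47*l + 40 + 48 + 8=-36*l^2 + 276*l + 96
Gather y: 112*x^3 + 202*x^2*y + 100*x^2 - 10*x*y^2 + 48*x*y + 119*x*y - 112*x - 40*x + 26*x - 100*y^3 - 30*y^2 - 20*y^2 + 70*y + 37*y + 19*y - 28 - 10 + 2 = 112*x^3 + 100*x^2 - 126*x - 100*y^3 + y^2*(-10*x - 50) + y*(202*x^2 + 167*x + 126) - 36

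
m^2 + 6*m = m*(m + 6)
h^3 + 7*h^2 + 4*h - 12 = (h - 1)*(h + 2)*(h + 6)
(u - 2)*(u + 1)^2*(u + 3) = u^4 + 3*u^3 - 3*u^2 - 11*u - 6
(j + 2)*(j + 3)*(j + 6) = j^3 + 11*j^2 + 36*j + 36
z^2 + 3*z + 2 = (z + 1)*(z + 2)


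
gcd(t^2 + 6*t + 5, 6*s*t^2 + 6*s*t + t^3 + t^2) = t + 1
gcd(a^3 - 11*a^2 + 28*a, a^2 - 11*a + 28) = a^2 - 11*a + 28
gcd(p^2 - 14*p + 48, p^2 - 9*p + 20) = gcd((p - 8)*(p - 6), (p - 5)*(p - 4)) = 1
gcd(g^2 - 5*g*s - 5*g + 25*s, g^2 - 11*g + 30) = g - 5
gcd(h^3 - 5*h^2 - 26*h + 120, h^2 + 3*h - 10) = h + 5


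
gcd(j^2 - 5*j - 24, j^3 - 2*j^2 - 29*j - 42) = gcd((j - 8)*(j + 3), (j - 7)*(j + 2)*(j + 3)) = j + 3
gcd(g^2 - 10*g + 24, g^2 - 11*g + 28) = g - 4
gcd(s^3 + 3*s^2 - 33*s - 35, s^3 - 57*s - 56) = s^2 + 8*s + 7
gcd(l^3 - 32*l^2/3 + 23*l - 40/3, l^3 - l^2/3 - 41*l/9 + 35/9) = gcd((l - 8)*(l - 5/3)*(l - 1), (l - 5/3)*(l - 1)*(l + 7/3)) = l^2 - 8*l/3 + 5/3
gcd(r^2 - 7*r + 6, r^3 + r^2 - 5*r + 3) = r - 1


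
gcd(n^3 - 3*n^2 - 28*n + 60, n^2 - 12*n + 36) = n - 6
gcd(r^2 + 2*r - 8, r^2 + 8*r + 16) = r + 4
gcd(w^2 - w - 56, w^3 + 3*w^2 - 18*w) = 1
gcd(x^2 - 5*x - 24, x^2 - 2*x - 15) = x + 3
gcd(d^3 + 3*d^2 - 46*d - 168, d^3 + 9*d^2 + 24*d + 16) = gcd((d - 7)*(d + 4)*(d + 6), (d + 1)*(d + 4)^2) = d + 4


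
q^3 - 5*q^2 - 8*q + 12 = (q - 6)*(q - 1)*(q + 2)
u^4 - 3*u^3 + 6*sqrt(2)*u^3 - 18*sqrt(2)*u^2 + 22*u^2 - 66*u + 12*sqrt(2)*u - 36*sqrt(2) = (u - 3)*(u + sqrt(2))*(u + 2*sqrt(2))*(u + 3*sqrt(2))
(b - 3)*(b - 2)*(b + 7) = b^3 + 2*b^2 - 29*b + 42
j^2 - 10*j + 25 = (j - 5)^2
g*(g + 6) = g^2 + 6*g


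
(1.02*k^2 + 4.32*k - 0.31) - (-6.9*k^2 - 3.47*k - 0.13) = 7.92*k^2 + 7.79*k - 0.18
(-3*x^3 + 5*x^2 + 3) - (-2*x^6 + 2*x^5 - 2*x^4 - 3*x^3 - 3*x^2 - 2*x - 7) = 2*x^6 - 2*x^5 + 2*x^4 + 8*x^2 + 2*x + 10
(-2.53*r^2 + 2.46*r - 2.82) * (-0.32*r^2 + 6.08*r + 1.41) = 0.8096*r^4 - 16.1696*r^3 + 12.2919*r^2 - 13.677*r - 3.9762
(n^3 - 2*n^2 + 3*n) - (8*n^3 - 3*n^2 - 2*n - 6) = -7*n^3 + n^2 + 5*n + 6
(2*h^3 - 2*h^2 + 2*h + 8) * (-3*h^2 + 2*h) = -6*h^5 + 10*h^4 - 10*h^3 - 20*h^2 + 16*h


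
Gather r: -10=-10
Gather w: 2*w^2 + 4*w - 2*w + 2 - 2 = 2*w^2 + 2*w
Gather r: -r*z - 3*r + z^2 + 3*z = r*(-z - 3) + z^2 + 3*z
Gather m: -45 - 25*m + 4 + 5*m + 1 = -20*m - 40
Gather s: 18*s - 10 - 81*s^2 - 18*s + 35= 25 - 81*s^2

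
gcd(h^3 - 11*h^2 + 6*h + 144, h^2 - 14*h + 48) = h^2 - 14*h + 48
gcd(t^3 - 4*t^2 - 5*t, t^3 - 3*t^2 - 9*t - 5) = t^2 - 4*t - 5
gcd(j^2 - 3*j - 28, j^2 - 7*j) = j - 7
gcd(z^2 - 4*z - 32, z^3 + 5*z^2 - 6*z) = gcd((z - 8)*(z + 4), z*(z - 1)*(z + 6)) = 1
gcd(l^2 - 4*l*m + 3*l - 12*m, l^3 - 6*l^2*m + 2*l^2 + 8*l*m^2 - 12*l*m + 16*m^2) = l - 4*m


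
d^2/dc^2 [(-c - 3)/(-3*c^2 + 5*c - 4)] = 2*((c + 3)*(6*c - 5)^2 - (9*c + 4)*(3*c^2 - 5*c + 4))/(3*c^2 - 5*c + 4)^3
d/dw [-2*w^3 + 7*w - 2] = 7 - 6*w^2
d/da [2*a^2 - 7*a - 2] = 4*a - 7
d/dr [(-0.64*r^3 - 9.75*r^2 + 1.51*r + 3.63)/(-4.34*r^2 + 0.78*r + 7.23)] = (2.7776*r^4 - 0.998400000000004*r^3 - 14.9332*r^2 - 109.4766*r + 8.0859)/(18.8356*r^4 - 6.7704*r^3 - 62.148*r^2 + 11.2788*r + 52.2729)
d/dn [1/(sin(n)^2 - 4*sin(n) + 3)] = 2*(2 - sin(n))*cos(n)/(sin(n)^2 - 4*sin(n) + 3)^2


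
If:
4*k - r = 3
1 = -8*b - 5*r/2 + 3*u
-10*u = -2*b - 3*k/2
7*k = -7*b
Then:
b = -130/43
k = 130/43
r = 391/43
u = -13/86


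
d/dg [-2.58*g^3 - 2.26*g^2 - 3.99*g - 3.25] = -7.74*g^2 - 4.52*g - 3.99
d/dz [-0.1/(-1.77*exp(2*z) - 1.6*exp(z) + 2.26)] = (-0.354*exp(z) - 0.16)*exp(z)/(1.77*exp(2*z) + 1.6*exp(z) - 2.26)^2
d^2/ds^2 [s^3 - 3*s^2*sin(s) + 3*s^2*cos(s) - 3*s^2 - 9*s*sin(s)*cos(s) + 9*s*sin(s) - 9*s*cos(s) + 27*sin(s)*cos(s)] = -3*sqrt(2)*s^2*cos(s + pi/4) - 21*s*sin(s) + 18*s*sin(2*s) - 3*s*cos(s) + 6*s + 12*sin(s) - 54*sin(2*s) + 24*cos(s) - 18*cos(2*s) - 6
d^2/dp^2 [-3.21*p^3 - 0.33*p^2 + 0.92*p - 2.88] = -19.26*p - 0.66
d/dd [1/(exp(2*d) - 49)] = -2*exp(2*d)/(exp(2*d) - 49)^2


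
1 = 1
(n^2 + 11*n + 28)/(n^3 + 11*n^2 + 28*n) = 1/n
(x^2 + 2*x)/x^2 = (x + 2)/x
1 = 1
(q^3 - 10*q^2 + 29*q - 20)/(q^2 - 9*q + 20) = q - 1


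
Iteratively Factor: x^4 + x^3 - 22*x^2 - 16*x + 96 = (x + 3)*(x^3 - 2*x^2 - 16*x + 32) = (x - 4)*(x + 3)*(x^2 + 2*x - 8) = (x - 4)*(x - 2)*(x + 3)*(x + 4)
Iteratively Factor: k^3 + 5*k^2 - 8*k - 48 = (k + 4)*(k^2 + k - 12) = (k + 4)^2*(k - 3)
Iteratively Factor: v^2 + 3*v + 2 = (v + 2)*(v + 1)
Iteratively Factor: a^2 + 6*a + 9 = (a + 3)*(a + 3)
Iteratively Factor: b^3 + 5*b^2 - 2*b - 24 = (b - 2)*(b^2 + 7*b + 12) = (b - 2)*(b + 4)*(b + 3)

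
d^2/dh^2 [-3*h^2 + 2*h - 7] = -6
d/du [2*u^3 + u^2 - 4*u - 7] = 6*u^2 + 2*u - 4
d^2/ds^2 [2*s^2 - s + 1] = 4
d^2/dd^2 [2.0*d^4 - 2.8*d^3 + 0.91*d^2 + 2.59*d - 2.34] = 24.0*d^2 - 16.8*d + 1.82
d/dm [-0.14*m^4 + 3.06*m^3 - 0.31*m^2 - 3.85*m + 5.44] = -0.56*m^3 + 9.18*m^2 - 0.62*m - 3.85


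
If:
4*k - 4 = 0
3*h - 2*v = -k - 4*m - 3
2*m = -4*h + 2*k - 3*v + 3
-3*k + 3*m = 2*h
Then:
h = -54/83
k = 1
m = 47/83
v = 179/83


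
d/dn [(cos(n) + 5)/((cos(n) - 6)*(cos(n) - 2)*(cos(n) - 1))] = 2*(cos(n)^3 + 3*cos(n)^2 - 45*cos(n) + 56)*sin(n)/((cos(n) - 6)^2*(cos(n) - 2)^2*(cos(n) - 1)^2)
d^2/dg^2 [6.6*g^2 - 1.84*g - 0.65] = 13.2000000000000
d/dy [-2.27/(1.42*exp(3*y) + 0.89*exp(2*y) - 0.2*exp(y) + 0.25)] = (9.6702*exp(2*y) + 4.0406*exp(y) - 0.454)*exp(y)/(1.42*exp(3*y) + 0.89*exp(2*y) - 0.2*exp(y) + 0.25)^2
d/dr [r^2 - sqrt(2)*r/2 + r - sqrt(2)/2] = 2*r - sqrt(2)/2 + 1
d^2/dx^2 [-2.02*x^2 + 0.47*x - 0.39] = -4.04000000000000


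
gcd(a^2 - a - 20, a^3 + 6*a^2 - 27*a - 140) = a^2 - a - 20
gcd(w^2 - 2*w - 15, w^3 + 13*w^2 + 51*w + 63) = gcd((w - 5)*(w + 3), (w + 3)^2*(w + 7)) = w + 3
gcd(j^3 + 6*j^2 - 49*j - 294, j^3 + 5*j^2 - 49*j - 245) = j^2 - 49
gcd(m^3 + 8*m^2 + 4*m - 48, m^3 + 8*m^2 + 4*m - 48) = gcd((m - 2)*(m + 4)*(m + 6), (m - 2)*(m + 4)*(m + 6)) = m^3 + 8*m^2 + 4*m - 48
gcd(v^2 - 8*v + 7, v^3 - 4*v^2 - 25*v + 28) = v^2 - 8*v + 7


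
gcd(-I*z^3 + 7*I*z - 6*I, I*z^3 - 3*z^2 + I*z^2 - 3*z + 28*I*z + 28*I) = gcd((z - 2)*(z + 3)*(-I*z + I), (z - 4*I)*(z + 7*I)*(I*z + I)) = 1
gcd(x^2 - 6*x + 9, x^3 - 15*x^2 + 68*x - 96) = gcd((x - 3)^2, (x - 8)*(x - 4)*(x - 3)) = x - 3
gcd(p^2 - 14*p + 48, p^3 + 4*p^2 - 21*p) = 1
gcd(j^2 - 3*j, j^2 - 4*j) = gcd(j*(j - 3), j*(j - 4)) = j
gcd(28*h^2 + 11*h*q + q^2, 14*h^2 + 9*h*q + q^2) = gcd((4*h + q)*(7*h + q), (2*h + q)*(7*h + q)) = 7*h + q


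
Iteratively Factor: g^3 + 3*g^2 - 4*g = (g - 1)*(g^2 + 4*g) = (g - 1)*(g + 4)*(g)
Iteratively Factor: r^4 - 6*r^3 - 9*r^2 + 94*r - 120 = (r - 3)*(r^3 - 3*r^2 - 18*r + 40) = (r - 3)*(r + 4)*(r^2 - 7*r + 10) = (r - 5)*(r - 3)*(r + 4)*(r - 2)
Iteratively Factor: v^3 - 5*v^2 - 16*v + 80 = (v + 4)*(v^2 - 9*v + 20) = (v - 5)*(v + 4)*(v - 4)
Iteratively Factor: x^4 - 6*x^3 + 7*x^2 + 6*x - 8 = (x - 2)*(x^3 - 4*x^2 - x + 4) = (x - 4)*(x - 2)*(x^2 - 1) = (x - 4)*(x - 2)*(x + 1)*(x - 1)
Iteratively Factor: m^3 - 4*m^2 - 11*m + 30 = (m - 2)*(m^2 - 2*m - 15) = (m - 2)*(m + 3)*(m - 5)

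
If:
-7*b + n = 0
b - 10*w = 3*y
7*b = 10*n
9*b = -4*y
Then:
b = 0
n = 0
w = 0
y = 0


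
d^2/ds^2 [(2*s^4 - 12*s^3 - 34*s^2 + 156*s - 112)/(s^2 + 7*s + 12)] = 4*(s^3 + 9*s^2 + 27*s - 173)/(s^3 + 9*s^2 + 27*s + 27)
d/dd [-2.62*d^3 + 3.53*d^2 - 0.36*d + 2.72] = -7.86*d^2 + 7.06*d - 0.36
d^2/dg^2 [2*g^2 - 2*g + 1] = 4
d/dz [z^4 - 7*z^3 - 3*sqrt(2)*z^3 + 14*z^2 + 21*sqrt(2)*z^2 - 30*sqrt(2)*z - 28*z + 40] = 4*z^3 - 21*z^2 - 9*sqrt(2)*z^2 + 28*z + 42*sqrt(2)*z - 30*sqrt(2) - 28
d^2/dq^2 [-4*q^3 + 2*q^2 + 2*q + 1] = 4 - 24*q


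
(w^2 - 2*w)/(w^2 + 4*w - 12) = w/(w + 6)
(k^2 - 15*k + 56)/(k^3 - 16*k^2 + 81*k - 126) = (k - 8)/(k^2 - 9*k + 18)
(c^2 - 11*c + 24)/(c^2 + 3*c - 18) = (c - 8)/(c + 6)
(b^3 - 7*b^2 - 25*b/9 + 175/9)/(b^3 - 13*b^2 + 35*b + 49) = (b^2 - 25/9)/(b^2 - 6*b - 7)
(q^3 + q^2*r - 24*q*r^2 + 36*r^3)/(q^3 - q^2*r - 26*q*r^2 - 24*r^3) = (-q^3 - q^2*r + 24*q*r^2 - 36*r^3)/(-q^3 + q^2*r + 26*q*r^2 + 24*r^3)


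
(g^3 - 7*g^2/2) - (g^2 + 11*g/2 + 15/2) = g^3 - 9*g^2/2 - 11*g/2 - 15/2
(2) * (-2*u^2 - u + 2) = -4*u^2 - 2*u + 4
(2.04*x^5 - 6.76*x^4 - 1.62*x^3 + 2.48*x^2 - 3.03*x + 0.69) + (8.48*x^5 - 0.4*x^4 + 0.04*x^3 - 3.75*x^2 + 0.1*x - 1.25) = 10.52*x^5 - 7.16*x^4 - 1.58*x^3 - 1.27*x^2 - 2.93*x - 0.56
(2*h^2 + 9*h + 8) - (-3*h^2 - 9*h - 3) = 5*h^2 + 18*h + 11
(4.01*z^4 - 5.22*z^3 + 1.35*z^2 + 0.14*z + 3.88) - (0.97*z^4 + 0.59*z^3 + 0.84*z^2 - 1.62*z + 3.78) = 3.04*z^4 - 5.81*z^3 + 0.51*z^2 + 1.76*z + 0.1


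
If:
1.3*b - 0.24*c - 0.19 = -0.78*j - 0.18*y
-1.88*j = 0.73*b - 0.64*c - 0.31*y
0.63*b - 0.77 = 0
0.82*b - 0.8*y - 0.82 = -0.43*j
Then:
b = 1.22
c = -11.65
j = -4.83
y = -2.37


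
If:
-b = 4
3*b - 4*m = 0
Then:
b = -4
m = -3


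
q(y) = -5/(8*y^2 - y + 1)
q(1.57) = -0.26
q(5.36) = -0.02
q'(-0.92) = -1.04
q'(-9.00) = 0.00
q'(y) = -5*(1 - 16*y)/(8*y^2 - y + 1)^2 = 5*(16*y - 1)/(8*y^2 - y + 1)^2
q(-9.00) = -0.00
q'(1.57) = 0.33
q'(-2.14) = -0.11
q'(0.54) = 4.90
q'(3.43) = 0.03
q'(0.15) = 6.60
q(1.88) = -0.18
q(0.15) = -4.85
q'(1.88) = 0.19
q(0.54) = -1.79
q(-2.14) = -0.13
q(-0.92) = -0.58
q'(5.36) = 0.01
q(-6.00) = -0.02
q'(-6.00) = -0.00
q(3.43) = -0.05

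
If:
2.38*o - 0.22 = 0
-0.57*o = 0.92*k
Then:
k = -0.06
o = 0.09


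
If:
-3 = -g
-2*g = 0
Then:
No Solution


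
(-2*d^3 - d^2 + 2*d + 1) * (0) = 0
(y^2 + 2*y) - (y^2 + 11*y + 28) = -9*y - 28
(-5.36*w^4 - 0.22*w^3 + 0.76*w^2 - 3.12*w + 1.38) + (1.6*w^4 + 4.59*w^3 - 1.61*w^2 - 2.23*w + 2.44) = -3.76*w^4 + 4.37*w^3 - 0.85*w^2 - 5.35*w + 3.82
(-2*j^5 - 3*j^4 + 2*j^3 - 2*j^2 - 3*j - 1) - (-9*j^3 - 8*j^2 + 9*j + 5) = -2*j^5 - 3*j^4 + 11*j^3 + 6*j^2 - 12*j - 6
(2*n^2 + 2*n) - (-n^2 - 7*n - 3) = 3*n^2 + 9*n + 3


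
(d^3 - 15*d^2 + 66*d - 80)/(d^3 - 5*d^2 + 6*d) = (d^2 - 13*d + 40)/(d*(d - 3))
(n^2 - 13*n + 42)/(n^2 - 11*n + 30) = (n - 7)/(n - 5)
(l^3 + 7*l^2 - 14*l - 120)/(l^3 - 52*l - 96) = (l^2 + l - 20)/(l^2 - 6*l - 16)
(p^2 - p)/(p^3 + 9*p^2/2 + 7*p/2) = 2*(p - 1)/(2*p^2 + 9*p + 7)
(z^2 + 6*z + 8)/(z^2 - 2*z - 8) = (z + 4)/(z - 4)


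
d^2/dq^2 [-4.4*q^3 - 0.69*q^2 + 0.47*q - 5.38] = -26.4*q - 1.38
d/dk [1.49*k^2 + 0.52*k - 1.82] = 2.98*k + 0.52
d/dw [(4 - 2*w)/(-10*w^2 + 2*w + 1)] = 10*(-2*w^2 + 8*w - 1)/(100*w^4 - 40*w^3 - 16*w^2 + 4*w + 1)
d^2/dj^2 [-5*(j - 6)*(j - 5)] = -10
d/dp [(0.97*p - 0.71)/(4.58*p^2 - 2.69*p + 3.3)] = (-4.4426*p^2 + 6.5036*p + 1.2911)/(20.9764*p^4 - 24.6404*p^3 + 37.4641*p^2 - 17.754*p + 10.89)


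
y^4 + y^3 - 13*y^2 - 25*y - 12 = (y - 4)*(y + 1)^2*(y + 3)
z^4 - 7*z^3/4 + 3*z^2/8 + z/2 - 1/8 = (z - 1)^2*(z - 1/4)*(z + 1/2)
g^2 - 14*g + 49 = (g - 7)^2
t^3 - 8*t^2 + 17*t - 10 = (t - 5)*(t - 2)*(t - 1)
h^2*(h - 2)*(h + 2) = h^4 - 4*h^2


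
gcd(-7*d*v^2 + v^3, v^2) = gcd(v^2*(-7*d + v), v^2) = v^2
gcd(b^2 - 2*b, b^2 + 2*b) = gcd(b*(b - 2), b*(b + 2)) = b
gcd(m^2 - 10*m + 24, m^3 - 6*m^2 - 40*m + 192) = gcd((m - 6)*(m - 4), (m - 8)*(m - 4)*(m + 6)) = m - 4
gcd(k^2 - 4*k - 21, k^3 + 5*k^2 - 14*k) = 1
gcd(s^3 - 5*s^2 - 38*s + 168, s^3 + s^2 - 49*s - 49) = s - 7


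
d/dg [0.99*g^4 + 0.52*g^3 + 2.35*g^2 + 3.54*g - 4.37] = 3.96*g^3 + 1.56*g^2 + 4.7*g + 3.54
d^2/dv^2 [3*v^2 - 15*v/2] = 6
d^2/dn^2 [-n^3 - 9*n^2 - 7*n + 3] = -6*n - 18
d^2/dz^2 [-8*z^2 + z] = -16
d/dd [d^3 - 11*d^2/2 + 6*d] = 3*d^2 - 11*d + 6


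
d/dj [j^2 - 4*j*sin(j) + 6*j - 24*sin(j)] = -4*j*cos(j) + 2*j - 4*sin(j) - 24*cos(j) + 6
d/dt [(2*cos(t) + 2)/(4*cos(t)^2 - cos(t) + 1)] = 4*(4*cos(t) + cos(2*t))*sin(t)/(4*sin(t)^2 + cos(t) - 5)^2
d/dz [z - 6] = 1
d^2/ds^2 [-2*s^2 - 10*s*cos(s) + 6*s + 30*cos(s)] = 10*s*cos(s) + 20*sin(s) - 30*cos(s) - 4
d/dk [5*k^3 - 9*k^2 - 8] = 3*k*(5*k - 6)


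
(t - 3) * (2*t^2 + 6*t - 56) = 2*t^3 - 74*t + 168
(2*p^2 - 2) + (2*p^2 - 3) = 4*p^2 - 5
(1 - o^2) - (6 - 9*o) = -o^2 + 9*o - 5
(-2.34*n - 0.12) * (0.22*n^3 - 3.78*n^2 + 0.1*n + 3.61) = -0.5148*n^4 + 8.8188*n^3 + 0.2196*n^2 - 8.4594*n - 0.4332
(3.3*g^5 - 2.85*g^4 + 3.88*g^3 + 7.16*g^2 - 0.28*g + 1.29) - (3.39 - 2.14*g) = 3.3*g^5 - 2.85*g^4 + 3.88*g^3 + 7.16*g^2 + 1.86*g - 2.1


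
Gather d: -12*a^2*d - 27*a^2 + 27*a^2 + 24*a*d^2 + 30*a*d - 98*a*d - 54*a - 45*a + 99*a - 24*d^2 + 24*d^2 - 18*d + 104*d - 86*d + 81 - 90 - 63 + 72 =24*a*d^2 + d*(-12*a^2 - 68*a)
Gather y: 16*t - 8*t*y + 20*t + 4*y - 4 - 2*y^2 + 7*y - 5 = 36*t - 2*y^2 + y*(11 - 8*t) - 9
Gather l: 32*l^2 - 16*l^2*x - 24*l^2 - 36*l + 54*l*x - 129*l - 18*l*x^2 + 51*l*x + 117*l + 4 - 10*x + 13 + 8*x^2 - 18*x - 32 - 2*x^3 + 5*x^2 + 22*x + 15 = l^2*(8 - 16*x) + l*(-18*x^2 + 105*x - 48) - 2*x^3 + 13*x^2 - 6*x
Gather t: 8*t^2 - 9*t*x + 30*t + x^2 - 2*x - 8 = 8*t^2 + t*(30 - 9*x) + x^2 - 2*x - 8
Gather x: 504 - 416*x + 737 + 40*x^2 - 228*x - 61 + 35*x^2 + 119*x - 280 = 75*x^2 - 525*x + 900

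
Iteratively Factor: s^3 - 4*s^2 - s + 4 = (s + 1)*(s^2 - 5*s + 4) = (s - 4)*(s + 1)*(s - 1)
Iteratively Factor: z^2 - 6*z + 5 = (z - 5)*(z - 1)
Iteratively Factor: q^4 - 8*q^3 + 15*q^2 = (q - 3)*(q^3 - 5*q^2) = q*(q - 3)*(q^2 - 5*q) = q^2*(q - 3)*(q - 5)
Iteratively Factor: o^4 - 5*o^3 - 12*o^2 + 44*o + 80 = (o + 2)*(o^3 - 7*o^2 + 2*o + 40) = (o - 5)*(o + 2)*(o^2 - 2*o - 8) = (o - 5)*(o + 2)^2*(o - 4)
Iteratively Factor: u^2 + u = (u)*(u + 1)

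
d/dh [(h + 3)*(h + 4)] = 2*h + 7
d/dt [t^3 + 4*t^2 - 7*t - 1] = 3*t^2 + 8*t - 7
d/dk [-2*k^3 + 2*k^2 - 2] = 2*k*(2 - 3*k)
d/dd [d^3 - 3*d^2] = 3*d*(d - 2)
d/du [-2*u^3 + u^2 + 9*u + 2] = -6*u^2 + 2*u + 9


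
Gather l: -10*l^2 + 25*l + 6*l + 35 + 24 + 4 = -10*l^2 + 31*l + 63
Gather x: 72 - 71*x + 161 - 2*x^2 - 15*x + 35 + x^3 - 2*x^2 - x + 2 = x^3 - 4*x^2 - 87*x + 270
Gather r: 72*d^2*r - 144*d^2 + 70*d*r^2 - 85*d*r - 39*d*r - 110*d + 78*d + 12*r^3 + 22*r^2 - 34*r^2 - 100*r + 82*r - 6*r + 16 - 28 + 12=-144*d^2 - 32*d + 12*r^3 + r^2*(70*d - 12) + r*(72*d^2 - 124*d - 24)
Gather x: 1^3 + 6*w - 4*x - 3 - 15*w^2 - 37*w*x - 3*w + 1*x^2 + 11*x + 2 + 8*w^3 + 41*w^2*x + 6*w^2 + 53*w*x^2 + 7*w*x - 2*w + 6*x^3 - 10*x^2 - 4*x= 8*w^3 - 9*w^2 + w + 6*x^3 + x^2*(53*w - 9) + x*(41*w^2 - 30*w + 3)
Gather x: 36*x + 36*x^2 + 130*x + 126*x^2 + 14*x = 162*x^2 + 180*x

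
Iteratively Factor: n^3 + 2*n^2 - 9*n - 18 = (n - 3)*(n^2 + 5*n + 6) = (n - 3)*(n + 2)*(n + 3)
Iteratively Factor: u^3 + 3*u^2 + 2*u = (u + 1)*(u^2 + 2*u) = u*(u + 1)*(u + 2)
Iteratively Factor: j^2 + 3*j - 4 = (j - 1)*(j + 4)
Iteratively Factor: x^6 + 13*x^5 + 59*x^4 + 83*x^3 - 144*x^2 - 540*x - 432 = (x + 3)*(x^5 + 10*x^4 + 29*x^3 - 4*x^2 - 132*x - 144) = (x + 3)^2*(x^4 + 7*x^3 + 8*x^2 - 28*x - 48) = (x + 2)*(x + 3)^2*(x^3 + 5*x^2 - 2*x - 24) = (x + 2)*(x + 3)^2*(x + 4)*(x^2 + x - 6) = (x + 2)*(x + 3)^3*(x + 4)*(x - 2)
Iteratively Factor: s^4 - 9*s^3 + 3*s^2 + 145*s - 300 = (s - 5)*(s^3 - 4*s^2 - 17*s + 60) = (s - 5)*(s - 3)*(s^2 - s - 20) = (s - 5)^2*(s - 3)*(s + 4)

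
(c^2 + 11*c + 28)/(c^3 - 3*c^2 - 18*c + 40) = (c + 7)/(c^2 - 7*c + 10)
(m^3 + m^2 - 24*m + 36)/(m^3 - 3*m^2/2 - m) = 2*(m^2 + 3*m - 18)/(m*(2*m + 1))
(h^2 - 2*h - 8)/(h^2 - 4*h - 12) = (h - 4)/(h - 6)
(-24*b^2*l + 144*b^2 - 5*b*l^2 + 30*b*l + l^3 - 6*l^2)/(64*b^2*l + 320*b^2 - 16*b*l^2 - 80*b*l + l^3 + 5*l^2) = (-3*b*l + 18*b - l^2 + 6*l)/(8*b*l + 40*b - l^2 - 5*l)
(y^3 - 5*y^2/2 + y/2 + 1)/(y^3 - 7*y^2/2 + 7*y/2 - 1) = (2*y + 1)/(2*y - 1)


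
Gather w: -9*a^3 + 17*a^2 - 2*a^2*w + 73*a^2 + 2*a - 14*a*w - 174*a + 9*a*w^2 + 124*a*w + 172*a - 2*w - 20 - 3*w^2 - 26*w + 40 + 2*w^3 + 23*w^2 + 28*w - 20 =-9*a^3 + 90*a^2 + 2*w^3 + w^2*(9*a + 20) + w*(-2*a^2 + 110*a)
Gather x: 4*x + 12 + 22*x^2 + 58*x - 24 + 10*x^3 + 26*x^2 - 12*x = 10*x^3 + 48*x^2 + 50*x - 12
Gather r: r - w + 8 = r - w + 8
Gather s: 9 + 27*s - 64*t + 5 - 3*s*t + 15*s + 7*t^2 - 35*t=s*(42 - 3*t) + 7*t^2 - 99*t + 14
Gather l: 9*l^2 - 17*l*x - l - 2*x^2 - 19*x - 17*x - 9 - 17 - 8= 9*l^2 + l*(-17*x - 1) - 2*x^2 - 36*x - 34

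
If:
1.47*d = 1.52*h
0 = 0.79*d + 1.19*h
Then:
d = 0.00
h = 0.00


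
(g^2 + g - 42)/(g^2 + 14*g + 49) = (g - 6)/(g + 7)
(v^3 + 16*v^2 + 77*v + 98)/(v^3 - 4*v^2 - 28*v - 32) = (v^2 + 14*v + 49)/(v^2 - 6*v - 16)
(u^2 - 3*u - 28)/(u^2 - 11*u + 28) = (u + 4)/(u - 4)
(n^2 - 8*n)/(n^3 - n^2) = (n - 8)/(n*(n - 1))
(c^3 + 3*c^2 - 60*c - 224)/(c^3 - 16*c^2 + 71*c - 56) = (c^2 + 11*c + 28)/(c^2 - 8*c + 7)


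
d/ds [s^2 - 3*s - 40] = 2*s - 3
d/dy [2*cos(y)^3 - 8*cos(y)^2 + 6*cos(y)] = 2*(-3*cos(y)^2 + 8*cos(y) - 3)*sin(y)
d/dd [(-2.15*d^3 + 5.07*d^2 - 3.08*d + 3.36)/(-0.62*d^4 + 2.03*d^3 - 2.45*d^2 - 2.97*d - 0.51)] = (-1.333*d^6 + 6.2868*d^5 - 10.7534*d^4 + 33.6086*d^3 - 39.7768*d^2 + 11.2926*d + 11.55)/(0.3844*d^8 - 2.5172*d^7 + 7.1589*d^6 - 6.2642*d^5 - 5.4233*d^4 + 12.4824*d^3 + 11.3199*d^2 + 3.0294*d + 0.2601)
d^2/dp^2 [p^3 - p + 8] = 6*p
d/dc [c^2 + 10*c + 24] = 2*c + 10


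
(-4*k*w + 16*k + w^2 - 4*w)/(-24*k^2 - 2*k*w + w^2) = (4*k*w - 16*k - w^2 + 4*w)/(24*k^2 + 2*k*w - w^2)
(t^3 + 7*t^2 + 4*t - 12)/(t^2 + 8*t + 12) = t - 1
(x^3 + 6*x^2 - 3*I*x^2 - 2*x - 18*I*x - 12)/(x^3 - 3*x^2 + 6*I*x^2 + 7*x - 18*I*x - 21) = (x^2 + 2*x*(3 - I) - 12*I)/(x^2 + x*(-3 + 7*I) - 21*I)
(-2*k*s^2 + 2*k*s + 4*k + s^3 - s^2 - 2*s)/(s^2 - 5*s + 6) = (-2*k*s - 2*k + s^2 + s)/(s - 3)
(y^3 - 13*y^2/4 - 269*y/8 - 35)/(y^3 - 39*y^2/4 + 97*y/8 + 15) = (8*y^2 + 38*y + 35)/(8*y^2 - 14*y - 15)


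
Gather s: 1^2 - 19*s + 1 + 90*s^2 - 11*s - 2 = 90*s^2 - 30*s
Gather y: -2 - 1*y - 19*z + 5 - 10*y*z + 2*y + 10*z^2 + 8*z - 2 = y*(1 - 10*z) + 10*z^2 - 11*z + 1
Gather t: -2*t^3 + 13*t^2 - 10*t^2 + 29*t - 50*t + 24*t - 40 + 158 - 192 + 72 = -2*t^3 + 3*t^2 + 3*t - 2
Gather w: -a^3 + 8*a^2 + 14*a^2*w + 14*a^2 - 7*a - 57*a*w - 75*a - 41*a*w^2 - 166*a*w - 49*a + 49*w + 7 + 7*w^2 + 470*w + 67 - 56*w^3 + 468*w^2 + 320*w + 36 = -a^3 + 22*a^2 - 131*a - 56*w^3 + w^2*(475 - 41*a) + w*(14*a^2 - 223*a + 839) + 110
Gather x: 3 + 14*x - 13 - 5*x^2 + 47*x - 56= -5*x^2 + 61*x - 66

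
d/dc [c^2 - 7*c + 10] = 2*c - 7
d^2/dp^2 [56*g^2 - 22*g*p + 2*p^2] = 4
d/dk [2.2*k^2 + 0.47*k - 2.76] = 4.4*k + 0.47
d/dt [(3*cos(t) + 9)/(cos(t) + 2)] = 3*sin(t)/(cos(t) + 2)^2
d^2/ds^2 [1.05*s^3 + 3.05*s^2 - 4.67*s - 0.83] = 6.3*s + 6.1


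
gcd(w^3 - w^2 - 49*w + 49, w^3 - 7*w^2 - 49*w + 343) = w^2 - 49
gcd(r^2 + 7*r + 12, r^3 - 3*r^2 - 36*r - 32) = r + 4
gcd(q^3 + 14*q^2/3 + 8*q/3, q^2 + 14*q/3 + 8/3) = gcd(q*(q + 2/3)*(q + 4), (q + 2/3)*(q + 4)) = q^2 + 14*q/3 + 8/3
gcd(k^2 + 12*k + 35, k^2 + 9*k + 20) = k + 5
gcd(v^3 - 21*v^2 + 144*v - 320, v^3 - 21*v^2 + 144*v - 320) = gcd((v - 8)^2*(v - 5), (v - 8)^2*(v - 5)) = v^3 - 21*v^2 + 144*v - 320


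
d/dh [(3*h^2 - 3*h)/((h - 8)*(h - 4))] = 3*(-11*h^2 + 64*h - 32)/(h^4 - 24*h^3 + 208*h^2 - 768*h + 1024)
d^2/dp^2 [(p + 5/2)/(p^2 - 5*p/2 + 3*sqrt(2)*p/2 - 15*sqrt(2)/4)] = 16*((2*p + 5)*(4*p - 5 + 3*sqrt(2))^2 - 3*(2*p + sqrt(2))*(4*p^2 - 10*p + 6*sqrt(2)*p - 15*sqrt(2)))/(4*p^2 - 10*p + 6*sqrt(2)*p - 15*sqrt(2))^3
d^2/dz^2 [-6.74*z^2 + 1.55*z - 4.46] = -13.4800000000000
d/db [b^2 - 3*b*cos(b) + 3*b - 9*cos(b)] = 3*b*sin(b) + 2*b + 9*sin(b) - 3*cos(b) + 3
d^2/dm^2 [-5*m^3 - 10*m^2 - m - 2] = -30*m - 20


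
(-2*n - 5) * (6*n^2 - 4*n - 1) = -12*n^3 - 22*n^2 + 22*n + 5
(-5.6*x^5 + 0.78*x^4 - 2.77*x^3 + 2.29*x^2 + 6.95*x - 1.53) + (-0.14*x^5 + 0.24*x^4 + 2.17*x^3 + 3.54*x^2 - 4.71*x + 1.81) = -5.74*x^5 + 1.02*x^4 - 0.6*x^3 + 5.83*x^2 + 2.24*x + 0.28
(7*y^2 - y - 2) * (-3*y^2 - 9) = -21*y^4 + 3*y^3 - 57*y^2 + 9*y + 18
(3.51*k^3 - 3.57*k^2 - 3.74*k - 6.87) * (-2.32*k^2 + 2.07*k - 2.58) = -8.1432*k^5 + 15.5481*k^4 - 7.7689*k^3 + 17.4072*k^2 - 4.5717*k + 17.7246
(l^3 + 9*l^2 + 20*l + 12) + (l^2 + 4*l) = l^3 + 10*l^2 + 24*l + 12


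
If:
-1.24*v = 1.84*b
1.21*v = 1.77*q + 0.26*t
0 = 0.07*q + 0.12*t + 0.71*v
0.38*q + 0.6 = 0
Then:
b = 0.63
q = -1.58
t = 6.42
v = -0.93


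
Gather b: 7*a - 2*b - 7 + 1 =7*a - 2*b - 6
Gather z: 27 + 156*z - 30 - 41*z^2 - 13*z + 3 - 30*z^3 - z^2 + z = -30*z^3 - 42*z^2 + 144*z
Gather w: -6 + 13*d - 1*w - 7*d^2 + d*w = -7*d^2 + 13*d + w*(d - 1) - 6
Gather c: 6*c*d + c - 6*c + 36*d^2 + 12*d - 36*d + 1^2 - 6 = c*(6*d - 5) + 36*d^2 - 24*d - 5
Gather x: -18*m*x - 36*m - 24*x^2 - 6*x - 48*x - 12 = -36*m - 24*x^2 + x*(-18*m - 54) - 12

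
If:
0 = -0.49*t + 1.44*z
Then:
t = 2.93877551020408*z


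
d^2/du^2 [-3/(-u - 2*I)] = 6/(u + 2*I)^3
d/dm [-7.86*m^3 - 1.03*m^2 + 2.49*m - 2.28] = -23.58*m^2 - 2.06*m + 2.49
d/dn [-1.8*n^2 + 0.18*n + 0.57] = 0.18 - 3.6*n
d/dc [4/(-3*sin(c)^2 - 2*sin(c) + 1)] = 8*(3*sin(c) + 1)*cos(c)/(3*sin(c)^2 + 2*sin(c) - 1)^2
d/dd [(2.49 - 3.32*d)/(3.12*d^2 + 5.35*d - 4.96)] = (10.3584*d^2 - 15.5376*d + 3.1457)/(9.7344*d^4 + 33.384*d^3 - 2.32790000000001*d^2 - 53.072*d + 24.6016)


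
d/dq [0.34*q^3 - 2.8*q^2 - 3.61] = q*(1.02*q - 5.6)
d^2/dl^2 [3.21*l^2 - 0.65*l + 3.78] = 6.42000000000000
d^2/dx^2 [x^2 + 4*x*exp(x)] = 4*x*exp(x) + 8*exp(x) + 2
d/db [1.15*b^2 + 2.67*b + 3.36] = 2.3*b + 2.67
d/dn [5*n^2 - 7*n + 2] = 10*n - 7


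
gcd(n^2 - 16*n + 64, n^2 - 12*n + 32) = n - 8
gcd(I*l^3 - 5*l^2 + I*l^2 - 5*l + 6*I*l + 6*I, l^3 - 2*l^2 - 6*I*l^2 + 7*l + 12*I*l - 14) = 1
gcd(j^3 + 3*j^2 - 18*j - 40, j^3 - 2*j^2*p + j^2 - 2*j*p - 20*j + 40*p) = j^2 + j - 20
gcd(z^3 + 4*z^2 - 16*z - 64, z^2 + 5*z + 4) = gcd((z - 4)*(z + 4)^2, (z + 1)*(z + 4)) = z + 4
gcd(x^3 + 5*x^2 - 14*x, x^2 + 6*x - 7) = x + 7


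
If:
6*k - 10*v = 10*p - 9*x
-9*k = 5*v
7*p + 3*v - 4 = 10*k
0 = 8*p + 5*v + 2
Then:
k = -230/301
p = -334/301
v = 414/301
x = 2180/2709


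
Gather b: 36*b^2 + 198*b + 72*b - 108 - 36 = 36*b^2 + 270*b - 144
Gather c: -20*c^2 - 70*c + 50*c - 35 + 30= -20*c^2 - 20*c - 5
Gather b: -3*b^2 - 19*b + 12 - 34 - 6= -3*b^2 - 19*b - 28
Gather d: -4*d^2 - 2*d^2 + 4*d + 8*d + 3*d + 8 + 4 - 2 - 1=-6*d^2 + 15*d + 9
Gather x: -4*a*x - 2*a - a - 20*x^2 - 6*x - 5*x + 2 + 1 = -3*a - 20*x^2 + x*(-4*a - 11) + 3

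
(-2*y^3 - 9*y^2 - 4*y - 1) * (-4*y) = 8*y^4 + 36*y^3 + 16*y^2 + 4*y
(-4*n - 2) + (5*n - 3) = n - 5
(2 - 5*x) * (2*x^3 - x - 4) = -10*x^4 + 4*x^3 + 5*x^2 + 18*x - 8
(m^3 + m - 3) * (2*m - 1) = 2*m^4 - m^3 + 2*m^2 - 7*m + 3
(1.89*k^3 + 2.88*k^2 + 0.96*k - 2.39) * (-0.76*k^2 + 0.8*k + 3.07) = -1.4364*k^5 - 0.6768*k^4 + 7.3767*k^3 + 11.426*k^2 + 1.0352*k - 7.3373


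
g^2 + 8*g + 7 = (g + 1)*(g + 7)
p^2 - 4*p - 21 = (p - 7)*(p + 3)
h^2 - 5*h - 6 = (h - 6)*(h + 1)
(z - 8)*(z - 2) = z^2 - 10*z + 16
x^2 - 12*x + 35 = (x - 7)*(x - 5)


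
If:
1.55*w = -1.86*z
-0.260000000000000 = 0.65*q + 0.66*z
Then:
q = -1.01538461538462*z - 0.4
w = -1.2*z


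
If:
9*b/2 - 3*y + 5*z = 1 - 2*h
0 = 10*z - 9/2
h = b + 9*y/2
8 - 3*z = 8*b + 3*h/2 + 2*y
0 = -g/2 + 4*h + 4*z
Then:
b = 4067/10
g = -63058/5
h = -15769/10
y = -2204/5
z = 9/20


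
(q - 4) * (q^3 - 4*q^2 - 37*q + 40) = q^4 - 8*q^3 - 21*q^2 + 188*q - 160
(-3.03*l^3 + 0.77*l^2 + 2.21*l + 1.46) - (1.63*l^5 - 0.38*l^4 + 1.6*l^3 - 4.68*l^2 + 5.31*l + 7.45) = -1.63*l^5 + 0.38*l^4 - 4.63*l^3 + 5.45*l^2 - 3.1*l - 5.99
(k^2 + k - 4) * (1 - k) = -k^3 + 5*k - 4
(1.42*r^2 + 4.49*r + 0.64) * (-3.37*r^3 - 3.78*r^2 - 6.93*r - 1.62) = -4.7854*r^5 - 20.4989*r^4 - 28.9696*r^3 - 35.8353*r^2 - 11.709*r - 1.0368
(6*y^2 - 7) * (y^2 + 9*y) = 6*y^4 + 54*y^3 - 7*y^2 - 63*y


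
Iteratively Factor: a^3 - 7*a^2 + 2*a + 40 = (a + 2)*(a^2 - 9*a + 20) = (a - 4)*(a + 2)*(a - 5)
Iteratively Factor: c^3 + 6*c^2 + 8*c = (c)*(c^2 + 6*c + 8) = c*(c + 2)*(c + 4)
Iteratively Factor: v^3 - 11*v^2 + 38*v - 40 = (v - 2)*(v^2 - 9*v + 20) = (v - 4)*(v - 2)*(v - 5)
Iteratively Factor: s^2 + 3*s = (s)*(s + 3)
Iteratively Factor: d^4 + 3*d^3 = (d + 3)*(d^3) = d*(d + 3)*(d^2) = d^2*(d + 3)*(d)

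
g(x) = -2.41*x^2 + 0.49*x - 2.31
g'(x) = 0.49 - 4.82*x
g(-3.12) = -27.30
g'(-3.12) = 15.53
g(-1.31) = -7.09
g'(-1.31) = 6.80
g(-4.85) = -61.38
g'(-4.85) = 23.87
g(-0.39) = -2.87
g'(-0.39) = 2.37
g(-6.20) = -97.99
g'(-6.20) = 30.37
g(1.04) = -4.41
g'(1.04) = -4.52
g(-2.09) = -13.86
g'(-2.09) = 10.56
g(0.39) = -2.49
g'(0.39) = -1.39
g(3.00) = -22.53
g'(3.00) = -13.97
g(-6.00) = -92.01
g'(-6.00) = 29.41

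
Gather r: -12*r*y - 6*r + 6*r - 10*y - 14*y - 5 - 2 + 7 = -12*r*y - 24*y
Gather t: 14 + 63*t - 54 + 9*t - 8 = 72*t - 48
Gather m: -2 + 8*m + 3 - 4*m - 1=4*m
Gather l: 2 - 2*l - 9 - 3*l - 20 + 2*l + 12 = -3*l - 15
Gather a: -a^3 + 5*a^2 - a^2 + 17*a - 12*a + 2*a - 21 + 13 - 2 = -a^3 + 4*a^2 + 7*a - 10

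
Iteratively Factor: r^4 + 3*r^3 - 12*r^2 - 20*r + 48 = (r - 2)*(r^3 + 5*r^2 - 2*r - 24) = (r - 2)*(r + 3)*(r^2 + 2*r - 8) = (r - 2)*(r + 3)*(r + 4)*(r - 2)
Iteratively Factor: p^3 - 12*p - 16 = (p + 2)*(p^2 - 2*p - 8) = (p + 2)^2*(p - 4)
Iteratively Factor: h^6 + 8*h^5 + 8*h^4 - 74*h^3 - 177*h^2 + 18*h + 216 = (h + 2)*(h^5 + 6*h^4 - 4*h^3 - 66*h^2 - 45*h + 108) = (h - 1)*(h + 2)*(h^4 + 7*h^3 + 3*h^2 - 63*h - 108) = (h - 1)*(h + 2)*(h + 3)*(h^3 + 4*h^2 - 9*h - 36) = (h - 3)*(h - 1)*(h + 2)*(h + 3)*(h^2 + 7*h + 12) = (h - 3)*(h - 1)*(h + 2)*(h + 3)^2*(h + 4)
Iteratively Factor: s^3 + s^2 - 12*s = (s + 4)*(s^2 - 3*s) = (s - 3)*(s + 4)*(s)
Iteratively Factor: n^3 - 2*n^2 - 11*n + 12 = (n - 4)*(n^2 + 2*n - 3) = (n - 4)*(n - 1)*(n + 3)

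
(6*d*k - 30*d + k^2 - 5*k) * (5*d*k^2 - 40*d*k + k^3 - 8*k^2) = 30*d^2*k^3 - 390*d^2*k^2 + 1200*d^2*k + 11*d*k^4 - 143*d*k^3 + 440*d*k^2 + k^5 - 13*k^4 + 40*k^3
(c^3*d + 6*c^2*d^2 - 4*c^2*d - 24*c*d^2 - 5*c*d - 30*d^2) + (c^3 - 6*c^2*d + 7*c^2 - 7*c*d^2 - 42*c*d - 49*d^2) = c^3*d + c^3 + 6*c^2*d^2 - 10*c^2*d + 7*c^2 - 31*c*d^2 - 47*c*d - 79*d^2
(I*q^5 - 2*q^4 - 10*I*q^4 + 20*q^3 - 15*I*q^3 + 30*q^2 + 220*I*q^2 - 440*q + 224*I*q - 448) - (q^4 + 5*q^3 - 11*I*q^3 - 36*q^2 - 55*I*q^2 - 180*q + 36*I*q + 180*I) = I*q^5 - 3*q^4 - 10*I*q^4 + 15*q^3 - 4*I*q^3 + 66*q^2 + 275*I*q^2 - 260*q + 188*I*q - 448 - 180*I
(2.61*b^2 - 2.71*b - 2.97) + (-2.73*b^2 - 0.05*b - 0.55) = -0.12*b^2 - 2.76*b - 3.52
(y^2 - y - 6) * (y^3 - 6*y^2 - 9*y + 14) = y^5 - 7*y^4 - 9*y^3 + 59*y^2 + 40*y - 84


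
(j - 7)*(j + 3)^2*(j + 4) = j^4 + 3*j^3 - 37*j^2 - 195*j - 252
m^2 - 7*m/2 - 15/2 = (m - 5)*(m + 3/2)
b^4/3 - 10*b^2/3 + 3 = (b/3 + 1)*(b - 3)*(b - 1)*(b + 1)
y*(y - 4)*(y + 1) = y^3 - 3*y^2 - 4*y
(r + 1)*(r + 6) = r^2 + 7*r + 6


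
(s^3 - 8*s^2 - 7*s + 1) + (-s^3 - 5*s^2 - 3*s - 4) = -13*s^2 - 10*s - 3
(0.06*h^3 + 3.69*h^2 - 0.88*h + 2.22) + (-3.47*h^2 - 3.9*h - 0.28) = 0.06*h^3 + 0.22*h^2 - 4.78*h + 1.94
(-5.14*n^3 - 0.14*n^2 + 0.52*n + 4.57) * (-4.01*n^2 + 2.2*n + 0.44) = 20.6114*n^5 - 10.7466*n^4 - 4.6548*n^3 - 17.2433*n^2 + 10.2828*n + 2.0108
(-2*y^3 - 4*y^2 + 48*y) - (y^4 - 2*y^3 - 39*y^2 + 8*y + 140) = -y^4 + 35*y^2 + 40*y - 140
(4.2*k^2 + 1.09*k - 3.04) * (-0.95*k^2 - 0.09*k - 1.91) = -3.99*k^4 - 1.4135*k^3 - 5.2321*k^2 - 1.8083*k + 5.8064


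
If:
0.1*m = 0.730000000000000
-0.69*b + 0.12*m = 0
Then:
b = 1.27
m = 7.30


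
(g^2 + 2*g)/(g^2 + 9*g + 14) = g/(g + 7)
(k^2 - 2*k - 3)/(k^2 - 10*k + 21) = (k + 1)/(k - 7)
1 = 1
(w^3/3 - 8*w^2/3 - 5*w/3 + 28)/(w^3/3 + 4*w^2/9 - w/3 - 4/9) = 3*(w^3 - 8*w^2 - 5*w + 84)/(3*w^3 + 4*w^2 - 3*w - 4)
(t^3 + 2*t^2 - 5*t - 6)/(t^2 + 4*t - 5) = (t^3 + 2*t^2 - 5*t - 6)/(t^2 + 4*t - 5)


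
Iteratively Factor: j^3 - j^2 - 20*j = (j + 4)*(j^2 - 5*j) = j*(j + 4)*(j - 5)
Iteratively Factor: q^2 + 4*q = (q + 4)*(q)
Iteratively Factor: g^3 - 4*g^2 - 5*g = (g - 5)*(g^2 + g) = (g - 5)*(g + 1)*(g)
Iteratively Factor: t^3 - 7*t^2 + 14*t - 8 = (t - 4)*(t^2 - 3*t + 2) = (t - 4)*(t - 1)*(t - 2)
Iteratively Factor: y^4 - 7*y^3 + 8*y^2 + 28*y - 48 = (y - 2)*(y^3 - 5*y^2 - 2*y + 24) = (y - 3)*(y - 2)*(y^2 - 2*y - 8) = (y - 3)*(y - 2)*(y + 2)*(y - 4)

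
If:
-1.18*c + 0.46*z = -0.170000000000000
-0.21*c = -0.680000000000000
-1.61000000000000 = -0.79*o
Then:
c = 3.24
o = 2.04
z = 7.94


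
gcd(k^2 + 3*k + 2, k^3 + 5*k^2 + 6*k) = k + 2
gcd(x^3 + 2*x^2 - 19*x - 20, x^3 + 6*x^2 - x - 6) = x + 1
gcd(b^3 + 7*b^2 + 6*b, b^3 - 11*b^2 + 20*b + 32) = b + 1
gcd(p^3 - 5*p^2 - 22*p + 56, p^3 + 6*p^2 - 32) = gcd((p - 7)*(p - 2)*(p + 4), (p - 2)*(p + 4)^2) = p^2 + 2*p - 8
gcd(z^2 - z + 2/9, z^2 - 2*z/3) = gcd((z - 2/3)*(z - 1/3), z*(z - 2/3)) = z - 2/3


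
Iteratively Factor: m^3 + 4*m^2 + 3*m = (m + 1)*(m^2 + 3*m) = (m + 1)*(m + 3)*(m)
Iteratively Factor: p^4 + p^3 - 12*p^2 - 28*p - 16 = (p + 2)*(p^3 - p^2 - 10*p - 8) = (p + 2)^2*(p^2 - 3*p - 4) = (p - 4)*(p + 2)^2*(p + 1)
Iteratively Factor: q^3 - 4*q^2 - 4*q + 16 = (q - 2)*(q^2 - 2*q - 8) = (q - 4)*(q - 2)*(q + 2)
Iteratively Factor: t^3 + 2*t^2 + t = (t + 1)*(t^2 + t) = (t + 1)^2*(t)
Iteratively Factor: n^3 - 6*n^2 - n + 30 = (n + 2)*(n^2 - 8*n + 15) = (n - 5)*(n + 2)*(n - 3)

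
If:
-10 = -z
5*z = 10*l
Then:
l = 5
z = 10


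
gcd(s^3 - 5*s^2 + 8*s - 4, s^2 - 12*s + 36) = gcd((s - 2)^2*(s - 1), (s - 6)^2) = 1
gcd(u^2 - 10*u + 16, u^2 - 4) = u - 2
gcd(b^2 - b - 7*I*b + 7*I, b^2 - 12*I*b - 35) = b - 7*I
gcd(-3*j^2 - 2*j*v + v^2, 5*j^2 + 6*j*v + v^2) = j + v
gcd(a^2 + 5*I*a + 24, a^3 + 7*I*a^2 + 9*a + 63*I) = a - 3*I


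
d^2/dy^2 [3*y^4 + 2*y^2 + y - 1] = 36*y^2 + 4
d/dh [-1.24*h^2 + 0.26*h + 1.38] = 0.26 - 2.48*h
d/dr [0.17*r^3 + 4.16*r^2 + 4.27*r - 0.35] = 0.51*r^2 + 8.32*r + 4.27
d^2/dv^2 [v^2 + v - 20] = 2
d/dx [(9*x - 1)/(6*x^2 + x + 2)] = (54*x^2 + 9*x - (9*x - 1)*(12*x + 1) + 18)/(6*x^2 + x + 2)^2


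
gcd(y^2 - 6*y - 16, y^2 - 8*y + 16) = 1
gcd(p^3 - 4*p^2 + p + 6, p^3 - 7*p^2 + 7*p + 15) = p^2 - 2*p - 3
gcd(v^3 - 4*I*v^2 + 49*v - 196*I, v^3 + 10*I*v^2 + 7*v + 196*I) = v^2 + 3*I*v + 28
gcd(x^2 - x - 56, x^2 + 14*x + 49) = x + 7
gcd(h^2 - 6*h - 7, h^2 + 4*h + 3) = h + 1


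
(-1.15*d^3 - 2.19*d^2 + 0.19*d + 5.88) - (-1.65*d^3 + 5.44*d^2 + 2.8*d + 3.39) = 0.5*d^3 - 7.63*d^2 - 2.61*d + 2.49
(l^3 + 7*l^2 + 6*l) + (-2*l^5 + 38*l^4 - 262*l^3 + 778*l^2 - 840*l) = -2*l^5 + 38*l^4 - 261*l^3 + 785*l^2 - 834*l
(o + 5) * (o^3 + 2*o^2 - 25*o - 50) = o^4 + 7*o^3 - 15*o^2 - 175*o - 250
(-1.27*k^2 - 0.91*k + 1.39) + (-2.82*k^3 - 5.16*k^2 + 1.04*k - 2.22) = -2.82*k^3 - 6.43*k^2 + 0.13*k - 0.83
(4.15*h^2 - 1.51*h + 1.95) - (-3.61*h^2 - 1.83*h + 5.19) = 7.76*h^2 + 0.32*h - 3.24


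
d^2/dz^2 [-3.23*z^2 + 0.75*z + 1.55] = -6.46000000000000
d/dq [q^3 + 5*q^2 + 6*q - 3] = 3*q^2 + 10*q + 6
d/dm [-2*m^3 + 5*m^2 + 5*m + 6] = -6*m^2 + 10*m + 5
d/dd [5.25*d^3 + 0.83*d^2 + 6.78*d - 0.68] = 15.75*d^2 + 1.66*d + 6.78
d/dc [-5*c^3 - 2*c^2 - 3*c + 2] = -15*c^2 - 4*c - 3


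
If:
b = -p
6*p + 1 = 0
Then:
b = 1/6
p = -1/6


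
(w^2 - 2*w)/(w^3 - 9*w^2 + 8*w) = (w - 2)/(w^2 - 9*w + 8)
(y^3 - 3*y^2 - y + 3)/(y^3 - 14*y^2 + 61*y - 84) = (y^2 - 1)/(y^2 - 11*y + 28)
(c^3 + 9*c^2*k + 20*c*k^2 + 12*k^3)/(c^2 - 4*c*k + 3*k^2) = (c^3 + 9*c^2*k + 20*c*k^2 + 12*k^3)/(c^2 - 4*c*k + 3*k^2)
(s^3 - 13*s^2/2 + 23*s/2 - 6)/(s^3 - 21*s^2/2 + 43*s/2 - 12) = (s - 4)/(s - 8)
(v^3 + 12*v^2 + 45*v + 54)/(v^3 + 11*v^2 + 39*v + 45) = (v + 6)/(v + 5)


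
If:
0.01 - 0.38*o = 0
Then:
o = 0.03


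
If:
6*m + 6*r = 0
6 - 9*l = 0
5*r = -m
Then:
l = 2/3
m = 0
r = 0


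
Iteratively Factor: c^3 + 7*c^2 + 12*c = (c + 3)*(c^2 + 4*c) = c*(c + 3)*(c + 4)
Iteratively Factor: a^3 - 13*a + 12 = (a - 1)*(a^2 + a - 12) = (a - 1)*(a + 4)*(a - 3)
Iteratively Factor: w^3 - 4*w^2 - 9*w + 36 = (w - 4)*(w^2 - 9) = (w - 4)*(w + 3)*(w - 3)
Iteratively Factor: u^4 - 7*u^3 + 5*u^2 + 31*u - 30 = (u - 1)*(u^3 - 6*u^2 - u + 30) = (u - 1)*(u + 2)*(u^2 - 8*u + 15) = (u - 5)*(u - 1)*(u + 2)*(u - 3)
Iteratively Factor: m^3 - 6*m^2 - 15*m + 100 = (m - 5)*(m^2 - m - 20) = (m - 5)*(m + 4)*(m - 5)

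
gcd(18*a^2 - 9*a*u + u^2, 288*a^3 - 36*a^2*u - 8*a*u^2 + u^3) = -6*a + u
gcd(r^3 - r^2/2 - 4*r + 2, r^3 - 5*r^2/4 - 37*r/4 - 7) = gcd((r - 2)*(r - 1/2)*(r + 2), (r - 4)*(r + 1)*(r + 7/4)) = 1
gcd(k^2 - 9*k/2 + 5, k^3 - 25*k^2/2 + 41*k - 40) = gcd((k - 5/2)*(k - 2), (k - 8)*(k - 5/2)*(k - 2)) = k^2 - 9*k/2 + 5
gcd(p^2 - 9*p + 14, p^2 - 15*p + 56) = p - 7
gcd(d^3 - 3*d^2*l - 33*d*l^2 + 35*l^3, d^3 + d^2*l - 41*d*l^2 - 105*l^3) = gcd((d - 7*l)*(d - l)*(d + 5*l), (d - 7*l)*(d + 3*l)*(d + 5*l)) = d^2 - 2*d*l - 35*l^2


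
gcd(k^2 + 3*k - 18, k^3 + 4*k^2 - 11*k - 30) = k - 3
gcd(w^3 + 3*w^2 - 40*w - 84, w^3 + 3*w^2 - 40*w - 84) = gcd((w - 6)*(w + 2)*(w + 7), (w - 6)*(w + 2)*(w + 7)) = w^3 + 3*w^2 - 40*w - 84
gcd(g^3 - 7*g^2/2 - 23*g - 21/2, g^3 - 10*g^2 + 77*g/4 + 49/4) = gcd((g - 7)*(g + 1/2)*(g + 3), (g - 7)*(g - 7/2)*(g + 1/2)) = g^2 - 13*g/2 - 7/2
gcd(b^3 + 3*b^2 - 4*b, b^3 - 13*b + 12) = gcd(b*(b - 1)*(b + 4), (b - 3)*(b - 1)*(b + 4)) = b^2 + 3*b - 4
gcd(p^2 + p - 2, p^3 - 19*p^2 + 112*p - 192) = 1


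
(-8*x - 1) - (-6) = 5 - 8*x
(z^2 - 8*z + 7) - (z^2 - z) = 7 - 7*z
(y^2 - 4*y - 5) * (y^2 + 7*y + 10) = y^4 + 3*y^3 - 23*y^2 - 75*y - 50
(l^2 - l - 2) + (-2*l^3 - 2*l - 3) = -2*l^3 + l^2 - 3*l - 5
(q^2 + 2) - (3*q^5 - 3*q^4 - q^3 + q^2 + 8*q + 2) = -3*q^5 + 3*q^4 + q^3 - 8*q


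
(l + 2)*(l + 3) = l^2 + 5*l + 6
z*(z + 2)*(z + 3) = z^3 + 5*z^2 + 6*z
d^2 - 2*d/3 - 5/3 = (d - 5/3)*(d + 1)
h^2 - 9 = (h - 3)*(h + 3)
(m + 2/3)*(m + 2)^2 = m^3 + 14*m^2/3 + 20*m/3 + 8/3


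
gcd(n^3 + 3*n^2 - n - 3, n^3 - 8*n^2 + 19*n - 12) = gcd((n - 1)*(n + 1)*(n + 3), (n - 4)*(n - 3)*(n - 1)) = n - 1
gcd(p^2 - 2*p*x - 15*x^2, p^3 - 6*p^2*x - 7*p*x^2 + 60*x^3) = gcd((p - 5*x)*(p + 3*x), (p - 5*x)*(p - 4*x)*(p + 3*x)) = -p^2 + 2*p*x + 15*x^2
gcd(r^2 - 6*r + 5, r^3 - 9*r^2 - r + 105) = r - 5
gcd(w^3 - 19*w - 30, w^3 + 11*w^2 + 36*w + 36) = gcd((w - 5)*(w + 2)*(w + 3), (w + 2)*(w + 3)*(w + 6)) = w^2 + 5*w + 6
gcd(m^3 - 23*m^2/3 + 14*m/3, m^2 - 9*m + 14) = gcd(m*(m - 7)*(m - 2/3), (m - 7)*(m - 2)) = m - 7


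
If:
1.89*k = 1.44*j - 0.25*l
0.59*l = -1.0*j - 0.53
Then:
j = -0.59*l - 0.53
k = -0.581798941798942*l - 0.403809523809524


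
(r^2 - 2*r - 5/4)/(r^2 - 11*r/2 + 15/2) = (r + 1/2)/(r - 3)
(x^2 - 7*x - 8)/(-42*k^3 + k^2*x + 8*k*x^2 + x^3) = (x^2 - 7*x - 8)/(-42*k^3 + k^2*x + 8*k*x^2 + x^3)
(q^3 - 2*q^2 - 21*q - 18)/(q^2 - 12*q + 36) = (q^2 + 4*q + 3)/(q - 6)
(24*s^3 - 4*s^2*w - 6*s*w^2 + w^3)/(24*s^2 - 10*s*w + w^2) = (4*s^2 - w^2)/(4*s - w)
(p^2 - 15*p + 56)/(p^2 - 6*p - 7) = (p - 8)/(p + 1)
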